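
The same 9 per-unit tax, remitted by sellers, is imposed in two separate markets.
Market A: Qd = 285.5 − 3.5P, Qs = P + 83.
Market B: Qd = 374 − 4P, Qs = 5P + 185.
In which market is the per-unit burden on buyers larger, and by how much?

Market B, by 3.

Market A: pre-tax P* = 45, Q* = 128; post-tax Q = 121; per-unit burden on buyers = 2.
Market B: pre-tax P* = 21, Q* = 290; post-tax Q = 270; per-unit burden on buyers = 5.
Difference: 2 vs 5 → market B is larger by 3.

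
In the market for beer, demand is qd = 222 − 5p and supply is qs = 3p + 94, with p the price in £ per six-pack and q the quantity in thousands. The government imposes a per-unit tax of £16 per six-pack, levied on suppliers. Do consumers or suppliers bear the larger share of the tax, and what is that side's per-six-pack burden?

Suppliers bear the larger share: £10 per six-pack.

Before the tax: set 222 − 5p = 3p + 94 → p* = £16, q* = 142.
With the tax collected from suppliers, supply shifts: qs = 3(p − 16) + 94.
New equilibrium: consumers pay £22, suppliers receive £6, q = 112. (Wedge: pb − ps = 16.)
Per-six-pack burden: consumers £6, suppliers £10.
Suppliers take the larger share because supply is less price-elastic here (demand slope 5 vs supply slope 3).
The less price-elastic side of the market bears the larger share of a per-unit tax.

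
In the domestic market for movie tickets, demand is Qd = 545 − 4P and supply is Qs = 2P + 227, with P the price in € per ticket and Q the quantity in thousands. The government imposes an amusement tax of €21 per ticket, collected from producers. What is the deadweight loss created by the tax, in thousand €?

Deadweight loss = €294 thousand.

Before the tax: set 545 − 4P = 2P + 227 → P* = €53, Q* = 333.
With the tax collected from producers, supply shifts: Qs = 2(P − 21) + 227.
New equilibrium: consumers pay €60, producers receive €39, Q = 305. (Wedge: Pb − Ps = 21.)
Quantity falls by |ΔQ| = |333 − 305| = 28.
DWL = ½ · t · |ΔQ| = ½ · 21 · 28 = €294.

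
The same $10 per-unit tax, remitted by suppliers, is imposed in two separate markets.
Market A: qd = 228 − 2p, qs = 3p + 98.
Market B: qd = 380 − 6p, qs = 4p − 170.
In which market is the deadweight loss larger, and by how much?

Market B, by $60.

Market A: pre-tax p* = $26, q* = 176; post-tax q = 164; deadweight loss = $60.
Market B: pre-tax p* = $55, q* = 50; post-tax q = 26; deadweight loss = $120.
Difference: $60 vs $120 → market B is larger by $60.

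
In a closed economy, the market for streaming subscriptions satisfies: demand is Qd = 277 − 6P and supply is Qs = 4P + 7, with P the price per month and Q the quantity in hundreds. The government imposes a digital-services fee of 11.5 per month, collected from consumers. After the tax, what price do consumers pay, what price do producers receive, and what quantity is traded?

Without the tax, 277 − 6P = 4P + 7 gives 10P = 270, so P* = 27 and Q* = 115.
With the tax collected from consumers, demand (in seller-price terms) shifts: Qd = 277 − 6(P + 11.5).
Solving gives Q = 87.4 with consumers paying 31.6 and producers receiving 20.1 (the 11.5 wedge).

Consumers pay 31.6; producers receive 20.1; quantity = 87.4.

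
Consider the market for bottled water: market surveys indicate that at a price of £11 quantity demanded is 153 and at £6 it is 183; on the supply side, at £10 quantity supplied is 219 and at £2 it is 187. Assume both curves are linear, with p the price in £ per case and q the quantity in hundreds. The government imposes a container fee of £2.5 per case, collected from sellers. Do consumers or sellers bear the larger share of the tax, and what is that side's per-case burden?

Sellers bear the larger share: £1.5 per case.

Demand slope: (183 − 153)/(6 − 11) = -6, so qd = 219 − 6p.
Supply slope: (187 − 219)/(2 − 10) = 4, so qs = 4p + 179.
Without the tax, 219 − 6p = 4p + 179 gives 10p = 40, so p* = £4 and q* = 195.
With the tax collected from sellers, supply shifts: qs = 4(p − 2.5) + 179.
New equilibrium: consumers pay £5, sellers receive £2.5, q = 189. (Wedge: pb − ps = 2.5.)
Per-case burden: consumers £1, sellers £1.5.
Sellers take the larger share because supply is less price-elastic here (demand slope 6 vs supply slope 4).
The less price-elastic side of the market bears the larger share of a per-unit tax.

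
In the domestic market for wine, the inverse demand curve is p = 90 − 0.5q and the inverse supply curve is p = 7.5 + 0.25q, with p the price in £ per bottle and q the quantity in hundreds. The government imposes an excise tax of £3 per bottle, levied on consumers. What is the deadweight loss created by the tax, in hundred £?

Deadweight loss = £6 hundred.

Rewrite in direct form: qd = 180 − 2p and qs = 4p − 30.
Without the tax, 180 − 2p = 4p − 30 gives 6p = 210, so p* = £35 and q* = 110.
With the tax collected from consumers, demand (in seller-price terms) shifts: qd = 180 − 2(p + 3).
New equilibrium: consumers pay £37, producers receive £34, q = 106. (Wedge: pb − ps = 3.)
Quantity falls by |ΔQ| = |110 − 106| = 4.
DWL = ½ · t · |ΔQ| = ½ · 3 · 4 = £6.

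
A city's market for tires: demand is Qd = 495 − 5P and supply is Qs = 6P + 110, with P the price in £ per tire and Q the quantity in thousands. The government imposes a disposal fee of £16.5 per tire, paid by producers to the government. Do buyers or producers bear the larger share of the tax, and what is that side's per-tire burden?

Without the tax, 495 − 5P = 6P + 110 gives 11P = 385, so P* = £35 and Q* = 320.
With the tax collected from producers, supply shifts: Qs = 6(P − 16.5) + 110.
New equilibrium: buyers pay £44, producers receive £27.5, Q = 275. (Wedge: Pb − Ps = 16.5.)
Per-tire burden: buyers £9, producers £7.5.
Buyers take the larger share because demand is less price-elastic here (demand slope 5 vs supply slope 6).

Buyers bear the larger share: £9 per tire.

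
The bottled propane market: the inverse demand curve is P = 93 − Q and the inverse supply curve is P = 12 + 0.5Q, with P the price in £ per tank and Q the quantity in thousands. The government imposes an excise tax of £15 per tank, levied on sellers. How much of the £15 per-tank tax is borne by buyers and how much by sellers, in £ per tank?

Buyers bear £10 per tank; sellers bear £5 per tank.

Rewrite in direct form: Qd = 93 − P and Qs = 2P − 24.
Before the tax: set 93 − P = 2P − 24 → P* = £39, Q* = 54.
With the tax collected from sellers, supply shifts: Qs = 2(P − 15) − 24.
New equilibrium: buyers pay £49, sellers receive £34, Q = 44. (Wedge: Pb − Ps = 15.)
Burden on buyers: £10; on sellers: £5. (They sum to £15.)
The less price-elastic side of the market bears the larger share of a per-unit tax.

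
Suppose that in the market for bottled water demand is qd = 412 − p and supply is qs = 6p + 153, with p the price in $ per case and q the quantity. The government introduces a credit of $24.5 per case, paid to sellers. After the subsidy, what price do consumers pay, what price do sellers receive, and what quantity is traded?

Consumers pay $16; sellers receive $40.5; quantity = 396.

Without the subsidy, 412 − p = 6p + 153 gives 7p = 259, so p* = $37 and q* = 375.
With a per-unit subsidy paid to sellers, each receives p + 24.5 per unit sold, so supply becomes qs = 6(p + 24.5) + 153.
Solving gives q = 396 with consumers paying $16 and sellers receiving $40.5 (the $24.5 wedge).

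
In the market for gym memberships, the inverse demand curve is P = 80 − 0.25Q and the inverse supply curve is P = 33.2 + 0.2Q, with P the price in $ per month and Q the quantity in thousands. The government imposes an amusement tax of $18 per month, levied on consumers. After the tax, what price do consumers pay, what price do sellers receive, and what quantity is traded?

Inverting to Q(P) form: Qd = 320 − 4P; Qs = 5P − 166.
Before the tax: set 320 − 4P = 5P − 166 → P* = $54, Q* = 104.
With the tax collected from consumers, demand (in seller-price terms) shifts: Qd = 320 − 4(P + 18).
New equilibrium: consumers pay $64, sellers receive $46, Q = 64. (Wedge: Pb − Ps = 18.)

Consumers pay $64; sellers receive $46; quantity = 64.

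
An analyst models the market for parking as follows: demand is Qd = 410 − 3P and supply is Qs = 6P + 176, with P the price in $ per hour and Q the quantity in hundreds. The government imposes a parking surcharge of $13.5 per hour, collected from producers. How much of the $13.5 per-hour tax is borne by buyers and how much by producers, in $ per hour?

Without the tax, 410 − 3P = 6P + 176 gives 9P = 234, so P* = $26 and Q* = 332.
With the tax collected from producers, supply shifts: Qs = 6(P − 13.5) + 176.
Solving gives Q = 305 with buyers paying $35 and producers receiving $21.5 (the $13.5 wedge).
Burden on buyers: $9; on producers: $4.5. (They sum to $13.5.)

Buyers bear $9 per hour; producers bear $4.5 per hour.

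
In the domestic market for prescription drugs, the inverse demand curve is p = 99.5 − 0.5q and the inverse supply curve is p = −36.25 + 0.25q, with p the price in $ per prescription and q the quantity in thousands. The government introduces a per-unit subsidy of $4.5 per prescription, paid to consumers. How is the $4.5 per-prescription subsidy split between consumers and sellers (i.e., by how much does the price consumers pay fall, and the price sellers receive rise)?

Consumers gain $3 per prescription; sellers gain $1.5 per prescription.

Inverting to q(p) form: qd = 199 − 2p; qs = 4p + 145.
Before the subsidy: set 199 − 2p = 4p + 145 → p* = $9, q* = 181.
With a per-unit subsidy paid to consumers, each effectively pays p − 4.5, so demand becomes qd = 199 − 2(p − 4.5).
Solving gives q = 187 with consumers paying $6 and sellers receiving $10.5 (the $4.5 wedge).
Gain to consumers: $3; to sellers: $1.5. (They sum to $4.5.)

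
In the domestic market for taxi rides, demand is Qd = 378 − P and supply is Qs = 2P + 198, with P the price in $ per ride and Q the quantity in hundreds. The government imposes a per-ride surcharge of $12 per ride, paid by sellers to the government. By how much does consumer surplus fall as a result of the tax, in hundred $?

Consumer surplus falls by $2512 hundred.

Before the tax: set 378 − P = 2P + 198 → P* = $60, Q* = 318.
With the tax collected from sellers, supply shifts: Qs = 2(P − 12) + 198.
Solving gives Q = 310 with consumers paying $68 and sellers receiving $56 (the $12 wedge).
ΔCS is the trapezoid between Q = 310 and Q = 318 of height $8: ½ · (318 + 310) · 8 = $2512.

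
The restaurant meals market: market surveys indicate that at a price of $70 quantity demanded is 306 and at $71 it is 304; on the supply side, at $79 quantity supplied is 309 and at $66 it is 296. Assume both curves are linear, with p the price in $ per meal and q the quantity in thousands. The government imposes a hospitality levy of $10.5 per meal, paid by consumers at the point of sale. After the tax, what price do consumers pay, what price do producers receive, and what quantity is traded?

Consumers pay $75.5; producers receive $65; quantity = 295.

Demand slope: (304 − 306)/(71 − 70) = -2, so qd = 446 − 2p.
Supply slope: (296 − 309)/(66 − 79) = 1, so qs = p + 230.
Without the tax, 446 − 2p = p + 230 gives 3p = 216, so p* = $72 and q* = 302.
With the tax collected from consumers, demand (in seller-price terms) shifts: qd = 446 − 2(p + 10.5).
New equilibrium: consumers pay $75.5, producers receive $65, q = 295. (Wedge: pb − ps = 10.5.)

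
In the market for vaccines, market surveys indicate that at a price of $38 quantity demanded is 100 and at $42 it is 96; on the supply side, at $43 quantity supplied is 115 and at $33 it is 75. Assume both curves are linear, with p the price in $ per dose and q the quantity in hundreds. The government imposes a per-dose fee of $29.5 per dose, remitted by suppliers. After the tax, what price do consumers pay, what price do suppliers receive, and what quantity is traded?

Consumers pay $62.6; suppliers receive $33.1; quantity = 75.4.

Demand slope: (96 − 100)/(42 − 38) = -1, so qd = 138 − p.
Supply slope: (75 − 115)/(33 − 43) = 4, so qs = 4p − 57.
Before the tax: set 138 − p = 4p − 57 → p* = $39, q* = 99.
With the tax collected from suppliers, supply shifts: qs = 4(p − 29.5) − 57.
Solving gives q = 75.4 with consumers paying $62.6 and suppliers receiving $33.1 (the $29.5 wedge).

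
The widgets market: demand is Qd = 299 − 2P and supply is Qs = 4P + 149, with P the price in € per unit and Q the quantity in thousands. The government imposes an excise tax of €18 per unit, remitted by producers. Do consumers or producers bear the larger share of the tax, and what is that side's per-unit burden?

Consumers bear the larger share: €12 per unit.

Before the tax: set 299 − 2P = 4P + 149 → P* = €25, Q* = 249.
With the tax collected from producers, supply shifts: Qs = 4(P − 18) + 149.
New equilibrium: consumers pay €37, producers receive €19, Q = 225. (Wedge: Pb − Ps = 18.)
Per-unit burden: consumers €12, producers €6.
Consumers take the larger share because demand is less price-elastic here (demand slope 2 vs supply slope 4).
The less price-elastic side of the market bears the larger share of a per-unit tax.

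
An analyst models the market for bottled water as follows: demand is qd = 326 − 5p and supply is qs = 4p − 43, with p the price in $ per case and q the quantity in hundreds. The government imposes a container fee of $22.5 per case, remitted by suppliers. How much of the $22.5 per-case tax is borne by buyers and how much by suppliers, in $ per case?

Before the tax: set 326 − 5p = 4p − 43 → p* = $41, q* = 121.
With the tax collected from suppliers, supply shifts: qs = 4(p − 22.5) − 43.
Solving gives q = 71 with buyers paying $51 and suppliers receiving $28.5 (the $22.5 wedge).
Burden on buyers: $10; on suppliers: $12.5. (They sum to $22.5.)

Buyers bear $10 per case; suppliers bear $12.5 per case.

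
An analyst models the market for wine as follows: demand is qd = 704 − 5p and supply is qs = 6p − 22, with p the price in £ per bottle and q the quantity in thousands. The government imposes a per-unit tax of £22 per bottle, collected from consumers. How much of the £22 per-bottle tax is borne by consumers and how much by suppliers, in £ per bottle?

Consumers bear £12 per bottle; suppliers bear £10 per bottle.

Before the tax: set 704 − 5p = 6p − 22 → p* = £66, q* = 374.
With the tax collected from consumers, demand (in seller-price terms) shifts: qd = 704 − 5(p + 22).
Solving gives q = 314 with consumers paying £78 and suppliers receiving £56 (the £22 wedge).
Burden on consumers: £12; on suppliers: £10. (They sum to £22.)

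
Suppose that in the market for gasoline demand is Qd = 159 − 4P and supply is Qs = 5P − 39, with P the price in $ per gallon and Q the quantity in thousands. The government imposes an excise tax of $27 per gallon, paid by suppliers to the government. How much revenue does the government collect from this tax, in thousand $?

Tax revenue = $297 thousand.

Before the tax: set 159 − 4P = 5P − 39 → P* = $22, Q* = 71.
With the tax collected from suppliers, supply shifts: Qs = 5(P − 27) − 39.
Solving gives Q = 11 with buyers paying $37 and suppliers receiving $10 (the $27 wedge).
Revenue = t · Q = 27 · 11 = $297.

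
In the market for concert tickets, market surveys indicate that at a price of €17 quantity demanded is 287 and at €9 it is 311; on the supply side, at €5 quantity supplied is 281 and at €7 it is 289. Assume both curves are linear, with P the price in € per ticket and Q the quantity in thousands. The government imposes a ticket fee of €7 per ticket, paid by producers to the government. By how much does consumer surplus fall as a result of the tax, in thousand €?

Consumer surplus falls by €1196 thousand.

Demand slope: (311 − 287)/(9 − 17) = -3, so Qd = 338 − 3P.
Supply slope: (289 − 281)/(7 − 5) = 4, so Qs = 4P + 261.
Without the tax, 338 − 3P = 4P + 261 gives 7P = 77, so P* = €11 and Q* = 305.
With the tax collected from producers, supply shifts: Qs = 4(P − 7) + 261.
Solving gives Q = 293 with consumers paying €15 and producers receiving €8 (the €7 wedge).
ΔCS is the trapezoid between Q = 293 and Q = 305 of height €4: ½ · (305 + 293) · 4 = €1196.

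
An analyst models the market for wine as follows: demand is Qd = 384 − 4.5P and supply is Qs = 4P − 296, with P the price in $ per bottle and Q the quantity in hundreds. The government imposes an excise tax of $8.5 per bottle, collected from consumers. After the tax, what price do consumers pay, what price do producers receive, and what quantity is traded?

Consumers pay $84; producers receive $75.5; quantity = 6.

Before the tax: set 384 − 4.5P = 4P − 296 → P* = $80, Q* = 24.
With the tax collected from consumers, demand (in seller-price terms) shifts: Qd = 384 − 4.5(P + 8.5).
Solving gives Q = 6 with consumers paying $84 and producers receiving $75.5 (the $8.5 wedge).
The less price-elastic side of the market bears the larger share of a per-unit tax.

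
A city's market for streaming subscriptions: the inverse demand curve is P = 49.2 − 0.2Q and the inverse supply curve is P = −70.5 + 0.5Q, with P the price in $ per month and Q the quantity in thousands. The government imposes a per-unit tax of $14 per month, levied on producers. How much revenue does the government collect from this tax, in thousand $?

Tax revenue = $2114 thousand.

Inverting to Q(P) form: Qd = 246 − 5P; Qs = 2P + 141.
Without the tax, 246 − 5P = 2P + 141 gives 7P = 105, so P* = $15 and Q* = 171.
With the tax collected from producers, supply shifts: Qs = 2(P − 14) + 141.
Solving gives Q = 151 with buyers paying $19 and producers receiving $5 (the $14 wedge).
Revenue = t · Q = 14 · 151 = $2114.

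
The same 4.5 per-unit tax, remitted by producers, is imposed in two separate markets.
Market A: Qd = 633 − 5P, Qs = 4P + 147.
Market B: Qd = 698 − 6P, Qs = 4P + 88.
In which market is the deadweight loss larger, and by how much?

Market B, by 1.8.

Market A: pre-tax P* = 54, Q* = 363; post-tax Q = 353; deadweight loss = 22.5.
Market B: pre-tax P* = 61, Q* = 332; post-tax Q = 321.2; deadweight loss = 24.3.
Difference: 22.5 vs 24.3 → market B is larger by 1.8.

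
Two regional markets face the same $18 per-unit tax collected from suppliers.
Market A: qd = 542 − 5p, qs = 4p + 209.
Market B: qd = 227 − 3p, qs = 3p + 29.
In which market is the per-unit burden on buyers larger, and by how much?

Market A: pre-tax p* = $37, q* = 357; post-tax q = 317; per-unit burden on buyers = $8.
Market B: pre-tax p* = $33, q* = 128; post-tax q = 101; per-unit burden on buyers = $9.
Difference: $8 vs $9 → market B is larger by $1.

Market B, by $1.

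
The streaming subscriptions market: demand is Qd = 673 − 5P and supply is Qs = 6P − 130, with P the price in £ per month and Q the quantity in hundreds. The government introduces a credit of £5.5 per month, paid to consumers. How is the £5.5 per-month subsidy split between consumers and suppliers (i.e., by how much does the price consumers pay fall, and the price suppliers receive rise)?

Consumers gain £3 per month; suppliers gain £2.5 per month.

Before the subsidy: set 673 − 5P = 6P − 130 → P* = £73, Q* = 308.
With a per-unit subsidy paid to consumers, each effectively pays P − 5.5, so demand becomes Qd = 673 − 5(P − 5.5).
Solving gives Q = 323 with consumers paying £70 and suppliers receiving £75.5 (the £5.5 wedge).
Gain to consumers: £3; to suppliers: £2.5. (They sum to £5.5.)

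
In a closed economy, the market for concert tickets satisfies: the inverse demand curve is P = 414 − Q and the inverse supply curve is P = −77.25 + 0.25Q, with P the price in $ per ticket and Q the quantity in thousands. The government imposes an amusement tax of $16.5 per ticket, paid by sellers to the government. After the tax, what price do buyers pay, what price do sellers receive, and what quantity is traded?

Buyers pay $34.2; sellers receive $17.7; quantity = 379.8.

Inverting to Q(P) form: Qd = 414 − P; Qs = 4P + 309.
Without the tax, 414 − P = 4P + 309 gives 5P = 105, so P* = $21 and Q* = 393.
With the tax collected from sellers, supply shifts: Qs = 4(P − 16.5) + 309.
New equilibrium: buyers pay $34.2, sellers receive $17.7, Q = 379.8. (Wedge: Pb − Ps = 16.5.)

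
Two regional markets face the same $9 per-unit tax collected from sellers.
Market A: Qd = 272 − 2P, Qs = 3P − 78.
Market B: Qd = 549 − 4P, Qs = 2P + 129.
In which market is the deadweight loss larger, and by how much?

Market B, by $5.4.

Market A: pre-tax P* = $70, Q* = 132; post-tax Q = 121.2; deadweight loss = $48.6.
Market B: pre-tax P* = $70, Q* = 269; post-tax Q = 257; deadweight loss = $54.
Difference: $48.6 vs $54 → market B is larger by $5.4.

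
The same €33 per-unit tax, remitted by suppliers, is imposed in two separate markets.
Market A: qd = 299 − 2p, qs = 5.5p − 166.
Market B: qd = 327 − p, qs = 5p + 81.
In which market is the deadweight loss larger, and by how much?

Market A: pre-tax p* = €62, q* = 175; post-tax q = 126.6; deadweight loss = €798.6.
Market B: pre-tax p* = €41, q* = 286; post-tax q = 258.5; deadweight loss = €453.75.
Difference: €798.6 vs €453.75 → market A is larger by €344.85.

Market A, by €344.85.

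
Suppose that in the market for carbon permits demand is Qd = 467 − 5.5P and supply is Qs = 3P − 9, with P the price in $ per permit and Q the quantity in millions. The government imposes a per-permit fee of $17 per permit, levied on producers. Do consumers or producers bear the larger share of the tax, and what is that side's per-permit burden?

Without the tax, 467 − 5.5P = 3P − 9 gives 8.5P = 476, so P* = $56 and Q* = 159.
With the tax collected from producers, supply shifts: Qs = 3(P − 17) − 9.
New equilibrium: consumers pay $62, producers receive $45, Q = 126. (Wedge: Pb − Ps = 17.)
Per-permit burden: consumers $6, producers $11.
Producers take the larger share because supply is less price-elastic here (demand slope 5.5 vs supply slope 3).
The less price-elastic side of the market bears the larger share of a per-unit tax.

Producers bear the larger share: $11 per permit.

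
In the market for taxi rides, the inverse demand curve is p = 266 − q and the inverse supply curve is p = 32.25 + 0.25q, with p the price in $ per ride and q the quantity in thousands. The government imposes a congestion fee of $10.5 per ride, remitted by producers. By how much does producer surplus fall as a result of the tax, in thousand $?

Producer surplus falls by $383.88 thousand.

Inverting to q(p) form: qd = 266 − p; qs = 4p − 129.
Before the tax: set 266 − p = 4p − 129 → p* = $79, q* = 187.
With the tax collected from producers, supply shifts: qs = 4(p − 10.5) − 129.
Solving gives q = 178.6 with buyers paying $87.4 and producers receiving $76.9 (the $10.5 wedge).
ΔPS is the trapezoid between Q = 178.6 and Q = 187 of height $2.1: ½ · (187 + 178.6) · 2.1 = $383.88.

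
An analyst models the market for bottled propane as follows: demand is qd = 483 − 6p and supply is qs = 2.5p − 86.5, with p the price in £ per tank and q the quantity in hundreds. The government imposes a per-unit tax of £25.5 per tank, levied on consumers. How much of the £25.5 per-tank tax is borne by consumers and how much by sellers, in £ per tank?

Before the tax: set 483 − 6p = 2.5p − 86.5 → p* = £67, q* = 81.
With the tax collected from consumers, demand (in seller-price terms) shifts: qd = 483 − 6(p + 25.5).
New equilibrium: consumers pay £74.5, sellers receive £49, q = 36. (Wedge: pb − ps = 25.5.)
Burden on consumers: £7.5; on sellers: £18. (They sum to £25.5.)
The less price-elastic side of the market bears the larger share of a per-unit tax.

Consumers bear £7.5 per tank; sellers bear £18 per tank.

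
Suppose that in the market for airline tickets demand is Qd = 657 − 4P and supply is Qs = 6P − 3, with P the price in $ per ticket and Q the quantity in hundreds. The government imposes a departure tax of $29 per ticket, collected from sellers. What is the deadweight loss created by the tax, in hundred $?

Deadweight loss = $1009.2 hundred.

Before the tax: set 657 − 4P = 6P − 3 → P* = $66, Q* = 393.
With the tax collected from sellers, supply shifts: Qs = 6(P − 29) − 3.
New equilibrium: consumers pay $83.4, sellers receive $54.4, Q = 323.4. (Wedge: Pb − Ps = 29.)
Quantity falls by |ΔQ| = |393 − 323.4| = 69.6.
DWL = ½ · t · |ΔQ| = ½ · 29 · 69.6 = $1009.2.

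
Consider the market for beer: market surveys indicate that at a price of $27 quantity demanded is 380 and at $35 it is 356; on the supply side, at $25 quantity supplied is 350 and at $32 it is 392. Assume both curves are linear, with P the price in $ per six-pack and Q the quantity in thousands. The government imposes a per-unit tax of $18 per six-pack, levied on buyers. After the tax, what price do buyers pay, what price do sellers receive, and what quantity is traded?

Demand slope: (356 − 380)/(35 − 27) = -3, so Qd = 461 − 3P.
Supply slope: (392 − 350)/(32 − 25) = 6, so Qs = 6P + 200.
Without the tax, 461 − 3P = 6P + 200 gives 9P = 261, so P* = $29 and Q* = 374.
With the tax collected from buyers, demand (in seller-price terms) shifts: Qd = 461 − 3(P + 18).
Solving gives Q = 338 with buyers paying $41 and sellers receiving $23 (the $18 wedge).

Buyers pay $41; sellers receive $23; quantity = 338.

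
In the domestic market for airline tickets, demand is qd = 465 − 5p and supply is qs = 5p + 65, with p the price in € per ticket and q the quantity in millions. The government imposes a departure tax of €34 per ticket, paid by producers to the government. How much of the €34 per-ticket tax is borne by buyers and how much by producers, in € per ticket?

Before the tax: set 465 − 5p = 5p + 65 → p* = €40, q* = 265.
With the tax collected from producers, supply shifts: qs = 5(p − 34) + 65.
New equilibrium: buyers pay €57, producers receive €23, q = 180. (Wedge: pb − ps = 34.)
Burden on buyers: €17; on producers: €17. (They sum to €34.)

Buyers bear €17 per ticket; producers bear €17 per ticket.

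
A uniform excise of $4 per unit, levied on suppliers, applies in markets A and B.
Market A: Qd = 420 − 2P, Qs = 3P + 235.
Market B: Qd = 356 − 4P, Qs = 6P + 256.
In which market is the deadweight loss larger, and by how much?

Market B, by $9.6.

Market A: pre-tax P* = $37, Q* = 346; post-tax Q = 341.2; deadweight loss = $9.6.
Market B: pre-tax P* = $10, Q* = 316; post-tax Q = 306.4; deadweight loss = $19.2.
Difference: $9.6 vs $19.2 → market B is larger by $9.6.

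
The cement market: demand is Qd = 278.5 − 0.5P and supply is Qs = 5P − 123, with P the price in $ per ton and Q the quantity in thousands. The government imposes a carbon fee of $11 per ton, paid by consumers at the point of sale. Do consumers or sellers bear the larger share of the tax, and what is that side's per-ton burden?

Consumers bear the larger share: $10 per ton.

Without the tax, 278.5 − 0.5P = 5P − 123 gives 5.5P = 401.5, so P* = $73 and Q* = 242.
With the tax collected from consumers, demand (in seller-price terms) shifts: Qd = 278.5 − 0.5(P + 11).
New equilibrium: consumers pay $83, sellers receive $72, Q = 237. (Wedge: Pb − Ps = 11.)
Per-ton burden: consumers $10, sellers $1.
Consumers take the larger share because demand is less price-elastic here (demand slope 0.5 vs supply slope 5).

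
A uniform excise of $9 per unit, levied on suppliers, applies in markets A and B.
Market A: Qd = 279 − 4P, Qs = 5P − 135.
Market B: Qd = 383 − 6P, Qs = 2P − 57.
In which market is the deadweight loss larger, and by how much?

Market A: pre-tax P* = $46, Q* = 95; post-tax Q = 75; deadweight loss = $90.
Market B: pre-tax P* = $55, Q* = 53; post-tax Q = 39.5; deadweight loss = $60.75.
Difference: $90 vs $60.75 → market A is larger by $29.25.

Market A, by $29.25.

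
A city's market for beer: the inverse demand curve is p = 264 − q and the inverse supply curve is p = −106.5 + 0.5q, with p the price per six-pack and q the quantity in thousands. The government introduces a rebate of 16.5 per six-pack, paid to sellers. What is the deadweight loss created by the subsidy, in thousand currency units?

Deadweight loss = 90.75 thousand.

Inverting to q(p) form: qd = 264 − p; qs = 2p + 213.
Without the subsidy, 264 − p = 2p + 213 gives 3p = 51, so p* = 17 and q* = 247.
With a per-unit subsidy paid to sellers, each receives p + 16.5 per unit sold, so supply becomes qs = 2(p + 16.5) + 213.
Solving gives q = 258 with buyers paying 6 and sellers receiving 22.5 (the 16.5 wedge).
Quantity rises by |ΔQ| = |247 − 258| = 11.
DWL = ½ · t · |ΔQ| = ½ · 16.5 · 11 = 90.75.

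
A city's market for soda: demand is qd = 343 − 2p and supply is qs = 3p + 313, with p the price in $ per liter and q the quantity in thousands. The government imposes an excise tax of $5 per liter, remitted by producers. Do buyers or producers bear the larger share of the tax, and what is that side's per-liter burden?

Without the tax, 343 − 2p = 3p + 313 gives 5p = 30, so p* = $6 and q* = 331.
With the tax collected from producers, supply shifts: qs = 3(p − 5) + 313.
Solving gives q = 325 with buyers paying $9 and producers receiving $4 (the $5 wedge).
Per-liter burden: buyers $3, producers $2.
Buyers take the larger share because demand is less price-elastic here (demand slope 2 vs supply slope 3).

Buyers bear the larger share: $3 per liter.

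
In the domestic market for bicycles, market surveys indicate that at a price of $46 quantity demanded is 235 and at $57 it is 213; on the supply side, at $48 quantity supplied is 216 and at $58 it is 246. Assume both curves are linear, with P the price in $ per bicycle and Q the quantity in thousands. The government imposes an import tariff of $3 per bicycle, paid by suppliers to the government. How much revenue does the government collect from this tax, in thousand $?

Tax revenue = $664.2 thousand.

Demand slope: (213 − 235)/(57 − 46) = -2, so Qd = 327 − 2P.
Supply slope: (246 − 216)/(58 − 48) = 3, so Qs = 3P + 72.
Without the tax, 327 − 2P = 3P + 72 gives 5P = 255, so P* = $51 and Q* = 225.
With the tax collected from suppliers, supply shifts: Qs = 3(P − 3) + 72.
Solving gives Q = 221.4 with consumers paying $52.8 and suppliers receiving $49.8 (the $3 wedge).
Revenue = t · Q = 3 · 221.4 = $664.2.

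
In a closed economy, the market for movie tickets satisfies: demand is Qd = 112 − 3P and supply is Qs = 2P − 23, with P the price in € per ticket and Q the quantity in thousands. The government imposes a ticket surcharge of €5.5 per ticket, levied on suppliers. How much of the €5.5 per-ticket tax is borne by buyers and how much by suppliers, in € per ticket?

Buyers bear €2.2 per ticket; suppliers bear €3.3 per ticket.

Before the tax: set 112 − 3P = 2P − 23 → P* = €27, Q* = 31.
With the tax collected from suppliers, supply shifts: Qs = 2(P − 5.5) − 23.
Solving gives Q = 24.4 with buyers paying €29.2 and suppliers receiving €23.7 (the €5.5 wedge).
Burden on buyers: €2.2; on suppliers: €3.3. (They sum to €5.5.)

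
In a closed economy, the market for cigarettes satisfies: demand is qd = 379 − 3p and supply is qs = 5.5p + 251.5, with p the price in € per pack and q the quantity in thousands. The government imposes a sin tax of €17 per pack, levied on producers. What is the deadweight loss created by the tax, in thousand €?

Before the tax: set 379 − 3p = 5.5p + 251.5 → p* = €15, q* = 334.
With the tax collected from producers, supply shifts: qs = 5.5(p − 17) + 251.5.
Solving gives q = 301 with consumers paying €26 and producers receiving €9 (the €17 wedge).
Quantity falls by |ΔQ| = |334 − 301| = 33.
DWL = ½ · t · |ΔQ| = ½ · 17 · 33 = €280.5.

Deadweight loss = €280.5 thousand.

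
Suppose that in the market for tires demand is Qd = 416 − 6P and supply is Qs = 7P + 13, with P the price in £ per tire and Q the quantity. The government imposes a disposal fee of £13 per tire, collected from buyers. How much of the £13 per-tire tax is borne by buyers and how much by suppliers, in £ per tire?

Buyers bear £7 per tire; suppliers bear £6 per tire.

Before the tax: set 416 − 6P = 7P + 13 → P* = £31, Q* = 230.
With the tax collected from buyers, demand (in seller-price terms) shifts: Qd = 416 − 6(P + 13).
Solving gives Q = 188 with buyers paying £38 and suppliers receiving £25 (the £13 wedge).
Burden on buyers: £7; on suppliers: £6. (They sum to £13.)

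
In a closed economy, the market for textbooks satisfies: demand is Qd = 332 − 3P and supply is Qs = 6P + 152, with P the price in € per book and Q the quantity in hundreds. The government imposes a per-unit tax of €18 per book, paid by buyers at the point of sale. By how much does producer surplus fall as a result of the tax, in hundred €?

Before the tax: set 332 − 3P = 6P + 152 → P* = €20, Q* = 272.
With the tax collected from buyers, demand (in seller-price terms) shifts: Qd = 332 − 3(P + 18).
New equilibrium: buyers pay €32, sellers receive €14, Q = 236. (Wedge: Pb − Ps = 18.)
ΔPS is the trapezoid between Q = 236 and Q = 272 of height €6: ½ · (272 + 236) · 6 = €1524.

Producer surplus falls by €1524 hundred.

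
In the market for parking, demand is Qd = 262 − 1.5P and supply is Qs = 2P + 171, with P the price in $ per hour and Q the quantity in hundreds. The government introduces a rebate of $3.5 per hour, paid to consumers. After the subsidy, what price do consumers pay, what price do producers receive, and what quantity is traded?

Consumers pay $24; producers receive $27.5; quantity = 226.

Without the subsidy, 262 − 1.5P = 2P + 171 gives 3.5P = 91, so P* = $26 and Q* = 223.
With a per-unit subsidy paid to consumers, each effectively pays P − 3.5, so demand becomes Qd = 262 − 1.5(P − 3.5).
Solving gives Q = 226 with consumers paying $24 and producers receiving $27.5 (the $3.5 wedge).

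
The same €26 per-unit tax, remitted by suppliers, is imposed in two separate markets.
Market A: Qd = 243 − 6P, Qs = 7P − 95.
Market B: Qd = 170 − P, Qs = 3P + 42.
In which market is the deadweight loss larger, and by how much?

Market A: pre-tax P* = €26, Q* = 87; post-tax Q = 3; deadweight loss = €1092.
Market B: pre-tax P* = €32, Q* = 138; post-tax Q = 118.5; deadweight loss = €253.5.
Difference: €1092 vs €253.5 → market A is larger by €838.5.

Market A, by €838.5.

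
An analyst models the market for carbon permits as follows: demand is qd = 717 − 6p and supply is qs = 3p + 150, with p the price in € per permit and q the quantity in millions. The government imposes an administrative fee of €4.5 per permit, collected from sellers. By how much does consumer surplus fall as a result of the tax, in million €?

Consumer surplus falls by €501.75 million.

Without the tax, 717 − 6p = 3p + 150 gives 9p = 567, so p* = €63 and q* = 339.
With the tax collected from sellers, supply shifts: qs = 3(p − 4.5) + 150.
Solving gives q = 330 with buyers paying €64.5 and sellers receiving €60 (the €4.5 wedge).
ΔCS is the trapezoid between Q = 330 and Q = 339 of height €1.5: ½ · (339 + 330) · 1.5 = €501.75.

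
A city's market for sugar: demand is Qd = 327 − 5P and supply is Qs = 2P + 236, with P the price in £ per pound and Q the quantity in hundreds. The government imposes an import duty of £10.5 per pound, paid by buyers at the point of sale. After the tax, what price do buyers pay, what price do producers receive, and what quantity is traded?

Buyers pay £16; producers receive £5.5; quantity = 247.

Without the tax, 327 − 5P = 2P + 236 gives 7P = 91, so P* = £13 and Q* = 262.
With the tax collected from buyers, demand (in seller-price terms) shifts: Qd = 327 − 5(P + 10.5).
New equilibrium: buyers pay £16, producers receive £5.5, Q = 247. (Wedge: Pb − Ps = 10.5.)
The less price-elastic side of the market bears the larger share of a per-unit tax.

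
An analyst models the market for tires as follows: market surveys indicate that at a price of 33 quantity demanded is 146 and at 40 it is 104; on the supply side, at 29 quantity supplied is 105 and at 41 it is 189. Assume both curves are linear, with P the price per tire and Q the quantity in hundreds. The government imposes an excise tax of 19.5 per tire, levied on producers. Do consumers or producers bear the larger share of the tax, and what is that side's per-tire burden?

Consumers bear the larger share: 10.5 per tire.

Demand slope: (104 − 146)/(40 − 33) = -6, so Qd = 344 − 6P.
Supply slope: (189 − 105)/(41 − 29) = 7, so Qs = 7P − 98.
Without the tax, 344 − 6P = 7P − 98 gives 13P = 442, so P* = 34 and Q* = 140.
With the tax collected from producers, supply shifts: Qs = 7(P − 19.5) − 98.
New equilibrium: consumers pay 44.5, producers receive 25, Q = 77. (Wedge: Pb − Ps = 19.5.)
Per-tire burden: consumers 10.5, producers 9.
Consumers take the larger share because demand is less price-elastic here (demand slope 6 vs supply slope 7).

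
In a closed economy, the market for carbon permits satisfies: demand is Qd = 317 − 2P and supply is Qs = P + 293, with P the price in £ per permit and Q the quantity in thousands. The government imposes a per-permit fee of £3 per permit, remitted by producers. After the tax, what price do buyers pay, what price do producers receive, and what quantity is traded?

Buyers pay £9; producers receive £6; quantity = 299.

Without the tax, 317 − 2P = P + 293 gives 3P = 24, so P* = £8 and Q* = 301.
With the tax collected from producers, supply shifts: Qs = (P − 3) + 293.
Solving gives Q = 299 with buyers paying £9 and producers receiving £6 (the £3 wedge).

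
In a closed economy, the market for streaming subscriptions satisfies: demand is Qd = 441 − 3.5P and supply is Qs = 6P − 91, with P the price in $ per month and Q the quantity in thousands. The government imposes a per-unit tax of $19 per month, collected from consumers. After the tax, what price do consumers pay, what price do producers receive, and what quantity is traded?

Without the tax, 441 − 3.5P = 6P − 91 gives 9.5P = 532, so P* = $56 and Q* = 245.
With the tax collected from consumers, demand (in seller-price terms) shifts: Qd = 441 − 3.5(P + 19).
Solving gives Q = 203 with consumers paying $68 and producers receiving $49 (the $19 wedge).

Consumers pay $68; producers receive $49; quantity = 203.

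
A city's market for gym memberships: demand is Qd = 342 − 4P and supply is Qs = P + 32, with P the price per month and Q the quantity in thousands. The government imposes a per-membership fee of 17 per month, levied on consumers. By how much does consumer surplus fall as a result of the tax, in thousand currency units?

Before the tax: set 342 − 4P = P + 32 → P* = 62, Q* = 94.
With the tax collected from consumers, demand (in seller-price terms) shifts: Qd = 342 − 4(P + 17).
Solving gives Q = 80.4 with consumers paying 65.4 and suppliers receiving 48.4 (the 17 wedge).
ΔCS is the trapezoid between Q = 80.4 and Q = 94 of height 3.4: ½ · (94 + 80.4) · 3.4 = 296.48.

Consumer surplus falls by 296.48 thousand.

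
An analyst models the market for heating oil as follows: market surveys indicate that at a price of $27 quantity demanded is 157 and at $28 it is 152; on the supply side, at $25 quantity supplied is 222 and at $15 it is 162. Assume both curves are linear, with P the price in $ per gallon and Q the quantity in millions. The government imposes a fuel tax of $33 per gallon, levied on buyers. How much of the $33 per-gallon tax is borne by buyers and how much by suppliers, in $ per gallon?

Demand slope: (152 − 157)/(28 − 27) = -5, so Qd = 292 − 5P.
Supply slope: (162 − 222)/(15 − 25) = 6, so Qs = 6P + 72.
Before the tax: set 292 − 5P = 6P + 72 → P* = $20, Q* = 192.
With the tax collected from buyers, demand (in seller-price terms) shifts: Qd = 292 − 5(P + 33).
Solving gives Q = 102 with buyers paying $38 and suppliers receiving $5 (the $33 wedge).
Burden on buyers: $18; on suppliers: $15. (They sum to $33.)
The less price-elastic side of the market bears the larger share of a per-unit tax.

Buyers bear $18 per gallon; suppliers bear $15 per gallon.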